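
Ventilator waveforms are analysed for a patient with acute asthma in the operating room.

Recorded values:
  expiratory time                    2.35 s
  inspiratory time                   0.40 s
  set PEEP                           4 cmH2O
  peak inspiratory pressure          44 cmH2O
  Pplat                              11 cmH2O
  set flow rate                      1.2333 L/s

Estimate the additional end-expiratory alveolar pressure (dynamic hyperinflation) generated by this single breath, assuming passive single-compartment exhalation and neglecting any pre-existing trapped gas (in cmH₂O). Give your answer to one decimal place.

Vt = flow × Ti = 1.2333 L/s × 0.40 s × 1000 mL/L = 493.32 mL.
R = (PIP − Pplat)/V̇ = (44 − 11) / 1.2333 = 33.0/1.2333 = 26.757 cmH2O·s/L.
C = Vt/(Pplat − PEEP) = 493.32 / (11 − 4) = 493.32/7.0 = 70.474 mL/cmH2O.
τ = R × C = 26.757 × 0.07047 L/cmH2O = 1.886 s.
Fraction remaining = e^(−Te/τ) = e^(−2.35/1.886) = 0.2876; trapped volume = 493.32 × 0.2876 = 141.88 mL.
Additional alveolar pressure from trapping ≈ V_trapped / C = 141.88 / 70.474 = 2.013 cmH2O.

2.0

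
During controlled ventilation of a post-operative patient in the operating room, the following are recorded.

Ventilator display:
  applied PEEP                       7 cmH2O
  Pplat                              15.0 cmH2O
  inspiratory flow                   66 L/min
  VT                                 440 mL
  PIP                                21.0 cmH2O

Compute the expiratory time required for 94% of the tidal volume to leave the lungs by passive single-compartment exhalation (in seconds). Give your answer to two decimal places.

0.84

Flow: 66 L/min ÷ 60 = 1.1 L/s.
R = (PIP − Pplat)/V̇ = (21.0 − 15.0) / 1.1 = 6.0/1.1 = 5.455 cmH2O·s/L.
C = Vt/(Pplat − PEEP) = 440.0 / (15.0 − 7) = 440.0/8.0 = 55.0 mL/cmH2O.
τ = R × C = 5.455 × 0.055 L/cmH2O = 0.3 s.
t = −τ·ln(1 − 0.94) = −0.3·ln(0.06) = 0.844 s.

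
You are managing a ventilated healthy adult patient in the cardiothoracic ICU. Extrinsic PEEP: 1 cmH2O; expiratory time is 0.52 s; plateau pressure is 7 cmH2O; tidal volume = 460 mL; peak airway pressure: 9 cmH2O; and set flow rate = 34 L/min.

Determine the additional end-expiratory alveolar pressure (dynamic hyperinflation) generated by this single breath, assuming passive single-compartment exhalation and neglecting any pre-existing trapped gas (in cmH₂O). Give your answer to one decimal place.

Flow: 34 L/min ÷ 60 = 0.5667 L/s.
R = (PIP − Pplat)/V̇ = (9 − 7) / 0.5667 = 2.0/0.5667 = 3.529 cmH2O·s/L.
C = Vt/(Pplat − PEEP) = 460.0 / (7 − 1) = 460.0/6.0 = 76.667 mL/cmH2O.
τ = R × C = 3.529 × 0.07667 L/cmH2O = 0.2706 s.
Fraction remaining = e^(−Te/τ) = e^(−0.52/0.2706) = 0.1464; trapped volume = 460.0 × 0.1464 = 67.344 mL.
Additional alveolar pressure from trapping ≈ V_trapped / C = 67.344 / 76.667 = 0.8784 cmH2O.

0.9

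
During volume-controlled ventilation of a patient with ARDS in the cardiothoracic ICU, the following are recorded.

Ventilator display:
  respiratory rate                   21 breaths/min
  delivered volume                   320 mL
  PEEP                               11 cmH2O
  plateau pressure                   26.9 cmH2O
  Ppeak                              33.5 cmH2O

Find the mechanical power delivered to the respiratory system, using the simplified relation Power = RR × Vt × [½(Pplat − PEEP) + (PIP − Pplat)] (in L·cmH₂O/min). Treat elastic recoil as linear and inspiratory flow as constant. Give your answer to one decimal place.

Per-breath work = Vt × [½(Pplat−PEEP) + (PIP−Pplat)] = 0.320 × [0.5×15.9 + 6.6] = 0.320 × 14.55 = 4.656 L·cmH2O.
Power = 21 × 4.656 = 97.776 L·cmH2O/min.

97.8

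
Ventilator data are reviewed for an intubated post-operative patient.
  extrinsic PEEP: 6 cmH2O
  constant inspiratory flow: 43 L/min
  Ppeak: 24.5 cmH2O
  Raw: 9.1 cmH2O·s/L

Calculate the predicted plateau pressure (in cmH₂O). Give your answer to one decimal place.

Flow: 43 L/min ÷ 60 = 0.7167 L/s.
Pplat = PIP − Raw × flow = 24.5 − 9.1 × 0.7167 = 24.5 − 6.522 = 17.978 cmH2O.

18.0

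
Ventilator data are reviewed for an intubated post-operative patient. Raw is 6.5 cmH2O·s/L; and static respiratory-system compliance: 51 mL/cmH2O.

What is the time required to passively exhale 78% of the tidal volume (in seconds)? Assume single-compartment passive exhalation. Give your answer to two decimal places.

τ = R × C = 6.5 × 51 mL/cmH2O = 6.5 × 0.051 L/cmH2O = 0.3315 s.
Exhaled fraction f = 1 − e^(−t/τ) → t = −τ·ln(1 − f) = −0.3315·ln(0.22) = 0.5019 s.

0.50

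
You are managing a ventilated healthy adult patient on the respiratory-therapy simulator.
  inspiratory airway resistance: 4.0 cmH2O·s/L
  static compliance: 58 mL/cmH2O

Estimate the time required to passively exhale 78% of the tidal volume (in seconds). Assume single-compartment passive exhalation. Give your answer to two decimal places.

τ = R × C = 4.0 × 58 mL/cmH2O = 4.0 × 0.058 L/cmH2O = 0.232 s.
Exhaled fraction f = 1 − e^(−t/τ) → t = −τ·ln(1 − f) = −0.232·ln(0.22) = 0.3513 s.

0.35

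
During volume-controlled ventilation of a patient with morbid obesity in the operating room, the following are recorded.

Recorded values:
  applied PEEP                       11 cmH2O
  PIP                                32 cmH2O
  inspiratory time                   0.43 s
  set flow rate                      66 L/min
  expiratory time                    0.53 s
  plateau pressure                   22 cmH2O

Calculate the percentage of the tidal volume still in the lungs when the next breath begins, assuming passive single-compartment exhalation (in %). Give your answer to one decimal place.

25.8

Flow: 66 L/min ÷ 60 = 1.1 L/s.
Vt = flow × Ti = 1.1 L/s × 0.43 s × 1000 mL/L = 473.0 mL.
R = (PIP − Pplat)/V̇ = (32 − 22) / 1.1 = 10.0/1.1 = 9.091 cmH2O·s/L.
C = Vt/(Pplat − PEEP) = 473.0 / (22 − 11) = 473.0/11.0 = 43.0 mL/cmH2O.
τ = R × C = 9.091 × 0.043 L/cmH2O = 0.3909 s.
Fraction remaining at end-expiration = e^(−Te/τ) = e^(−0.53/0.3909) = 0.2577 → 25.77%.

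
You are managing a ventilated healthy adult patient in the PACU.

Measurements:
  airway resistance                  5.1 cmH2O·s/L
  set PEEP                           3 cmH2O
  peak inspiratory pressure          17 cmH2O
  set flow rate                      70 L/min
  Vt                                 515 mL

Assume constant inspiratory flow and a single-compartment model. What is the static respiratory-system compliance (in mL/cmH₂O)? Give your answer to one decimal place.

Flow: 70 L/min ÷ 60 = 1.1667 L/s.
Equation of motion (constant flow): PIP = Vt/C + R·V̇ + PEEP.
Vt/C = PIP − R·V̇ − PEEP = 17 − 5.1×1.1667 − 3 = 17 − 5.95 − 3 = 8.05 cmH2O.
C = Vt / 8.05 = 515 / 8.05 = 63.975 mL/cmH2O.

64.0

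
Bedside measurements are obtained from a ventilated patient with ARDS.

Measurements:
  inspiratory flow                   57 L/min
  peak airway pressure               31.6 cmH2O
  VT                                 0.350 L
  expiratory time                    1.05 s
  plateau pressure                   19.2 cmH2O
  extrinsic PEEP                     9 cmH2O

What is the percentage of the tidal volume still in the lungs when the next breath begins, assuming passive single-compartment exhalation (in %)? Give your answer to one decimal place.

Flow: 57 L/min ÷ 60 = 0.95 L/s.
R = (PIP − Pplat)/V̇ = (31.6 − 19.2) / 0.95 = 12.4/0.95 = 13.053 cmH2O·s/L.
C = Vt/(Pplat − PEEP) = 350.0 / (19.2 − 9) = 350.0/10.2 = 34.314 mL/cmH2O.
τ = R × C = 13.053 × 0.03431 L/cmH2O = 0.4478 s.
Fraction remaining at end-expiration = e^(−Te/τ) = e^(−1.05/0.4478) = 0.09587 → 9.587%.

9.6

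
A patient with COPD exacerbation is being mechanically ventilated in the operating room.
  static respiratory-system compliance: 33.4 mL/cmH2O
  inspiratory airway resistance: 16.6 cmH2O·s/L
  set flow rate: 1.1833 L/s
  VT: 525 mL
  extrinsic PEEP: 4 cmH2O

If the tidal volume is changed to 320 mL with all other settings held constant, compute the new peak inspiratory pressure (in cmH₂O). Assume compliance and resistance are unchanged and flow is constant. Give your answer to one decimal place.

PIP = Vt/C + R·V̇ + PEEP (constant-flow equation of motion).
Only the elastic term changes: ΔPIP = ΔVt / C = (320 − 525) / 33.4 = -6.138 cmH2O.
Original PIP = 525/33.4 + 16.6×1.1833 + 4 = 39.361 cmH2O; new PIP = 39.361 + (-6.138) = 33.223 cmH2O.

33.2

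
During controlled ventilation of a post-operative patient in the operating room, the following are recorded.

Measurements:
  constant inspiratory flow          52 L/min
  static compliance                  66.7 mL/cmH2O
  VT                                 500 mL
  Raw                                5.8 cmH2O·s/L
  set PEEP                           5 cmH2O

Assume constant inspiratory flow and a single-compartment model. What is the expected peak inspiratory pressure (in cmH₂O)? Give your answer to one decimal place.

17.5

Flow: 52 L/min ÷ 60 = 0.8667 L/s.
Equation of motion (constant flow): PIP = Vt/C + R·V̇ + PEEP.
PIP = 500/66.7 + 5.8×0.8667 + 5 = 7.496 + 5.027 + 5 = 17.523 cmH2O.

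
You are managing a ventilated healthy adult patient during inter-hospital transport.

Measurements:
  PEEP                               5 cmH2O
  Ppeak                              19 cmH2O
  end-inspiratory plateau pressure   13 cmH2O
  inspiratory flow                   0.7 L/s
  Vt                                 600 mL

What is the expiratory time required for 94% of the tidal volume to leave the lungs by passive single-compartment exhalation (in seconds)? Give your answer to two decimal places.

R = (PIP − Pplat)/V̇ = (19 − 13) / 0.7 = 6.0/0.7 = 8.571 cmH2O·s/L.
C = Vt/(Pplat − PEEP) = 600.0 / (13 − 5) = 600.0/8.0 = 75.0 mL/cmH2O.
τ = R × C = 8.571 × 0.075 L/cmH2O = 0.6428 s.
t = −τ·ln(1 − 0.94) = −0.6428·ln(0.06) = 1.808 s.

1.81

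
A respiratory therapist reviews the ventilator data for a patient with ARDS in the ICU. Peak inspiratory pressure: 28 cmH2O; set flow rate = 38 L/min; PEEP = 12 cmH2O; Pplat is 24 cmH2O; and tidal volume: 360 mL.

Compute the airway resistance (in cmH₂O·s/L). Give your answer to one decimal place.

Flow: 38 L/min ÷ 60 = 0.6333 L/s.
Raw = (PIP − Pplat) / flow = (28 − 24) / 0.6333 = 4.0 / 0.6333 = 6.316 cmH2O·s/L.

6.3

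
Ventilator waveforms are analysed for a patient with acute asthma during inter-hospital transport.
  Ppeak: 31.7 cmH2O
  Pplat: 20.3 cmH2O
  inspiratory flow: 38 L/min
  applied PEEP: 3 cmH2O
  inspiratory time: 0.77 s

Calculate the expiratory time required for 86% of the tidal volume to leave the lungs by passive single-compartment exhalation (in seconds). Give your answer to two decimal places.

Flow: 38 L/min ÷ 60 = 0.6333 L/s.
Vt = flow × Ti = 0.6333 L/s × 0.77 s × 1000 mL/L = 487.64 mL.
R = (PIP − Pplat)/V̇ = (31.7 − 20.3) / 0.6333 = 11.4/0.6333 = 18.001 cmH2O·s/L.
C = Vt/(Pplat − PEEP) = 487.64 / (20.3 − 3) = 487.64/17.3 = 28.187 mL/cmH2O.
τ = R × C = 18.001 × 0.02819 L/cmH2O = 0.5074 s.
t = −τ·ln(1 − 0.86) = −0.5074·ln(0.14) = 0.9976 s.

1.00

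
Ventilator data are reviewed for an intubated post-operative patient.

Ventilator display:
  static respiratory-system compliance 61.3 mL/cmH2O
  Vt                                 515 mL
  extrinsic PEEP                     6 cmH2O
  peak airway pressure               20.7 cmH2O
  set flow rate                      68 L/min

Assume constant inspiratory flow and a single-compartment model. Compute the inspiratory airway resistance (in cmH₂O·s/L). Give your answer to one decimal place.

Flow: 68 L/min ÷ 60 = 1.1333 L/s.
Equation of motion (constant flow): PIP = Vt/C + R·V̇ + PEEP.
R·V̇ = PIP − Vt/C − PEEP = 20.7 − 515/61.3 − 6 = 20.7 − 8.401 − 6 = 6.299 cmH2O.
R = 6.299 / 1.1333 = 5.558 cmH2O·s/L.

5.6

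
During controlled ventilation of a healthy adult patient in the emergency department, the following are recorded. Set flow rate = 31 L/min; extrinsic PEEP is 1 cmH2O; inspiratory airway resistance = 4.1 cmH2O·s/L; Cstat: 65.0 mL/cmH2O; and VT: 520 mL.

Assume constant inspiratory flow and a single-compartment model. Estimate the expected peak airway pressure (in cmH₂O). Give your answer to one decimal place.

Flow: 31 L/min ÷ 60 = 0.5167 L/s.
Equation of motion (constant flow): PIP = Vt/C + R·V̇ + PEEP.
PIP = 520/65.0 + 4.1×0.5167 + 1 = 8.0 + 2.118 + 1 = 11.118 cmH2O.

11.1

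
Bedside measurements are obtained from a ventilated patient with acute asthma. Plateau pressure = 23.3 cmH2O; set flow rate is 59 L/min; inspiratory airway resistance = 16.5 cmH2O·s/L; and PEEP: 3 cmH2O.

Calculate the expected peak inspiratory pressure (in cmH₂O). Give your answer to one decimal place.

39.5

Flow: 59 L/min ÷ 60 = 0.9833 L/s.
PIP = Pplat + Raw × flow = 23.3 + 16.5 × 0.9833 = 23.3 + 16.224 = 39.524 cmH2O.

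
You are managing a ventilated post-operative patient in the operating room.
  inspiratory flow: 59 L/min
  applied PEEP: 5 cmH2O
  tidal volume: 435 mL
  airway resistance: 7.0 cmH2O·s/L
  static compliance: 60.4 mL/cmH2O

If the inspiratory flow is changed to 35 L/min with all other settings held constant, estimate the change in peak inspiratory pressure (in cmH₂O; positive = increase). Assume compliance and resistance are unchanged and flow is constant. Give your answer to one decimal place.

-2.8

Flow: 59 L/min ÷ 60 = 0.9833 L/s.
New flow: 35 L/min ÷ 60 = 0.5833 L/s.
PIP = Vt/C + R·V̇ + PEEP (constant-flow equation of motion).
Only the resistive term changes: ΔPIP = R × ΔV̇ = 7.0 × (0.5833 − 0.9833) = 7.0 × -0.4 = -2.8 cmH2O.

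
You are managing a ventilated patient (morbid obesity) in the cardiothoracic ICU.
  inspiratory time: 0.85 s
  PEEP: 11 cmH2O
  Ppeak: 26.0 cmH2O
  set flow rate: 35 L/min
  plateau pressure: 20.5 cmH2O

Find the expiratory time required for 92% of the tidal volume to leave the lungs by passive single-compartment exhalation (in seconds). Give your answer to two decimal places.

Flow: 35 L/min ÷ 60 = 0.5833 L/s.
Vt = flow × Ti = 0.5833 L/s × 0.85 s × 1000 mL/L = 495.81 mL.
R = (PIP − Pplat)/V̇ = (26.0 − 20.5) / 0.5833 = 5.5/0.5833 = 9.429 cmH2O·s/L.
C = Vt/(Pplat − PEEP) = 495.81 / (20.5 − 11) = 495.81/9.5 = 52.191 mL/cmH2O.
τ = R × C = 9.429 × 0.05219 L/cmH2O = 0.4921 s.
t = −τ·ln(1 − 0.92) = −0.4921·ln(0.08) = 1.243 s.

1.24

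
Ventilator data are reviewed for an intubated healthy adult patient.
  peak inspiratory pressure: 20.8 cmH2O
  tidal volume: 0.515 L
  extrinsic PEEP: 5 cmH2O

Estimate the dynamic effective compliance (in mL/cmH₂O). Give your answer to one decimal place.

32.6

Dynamic compliance = Vt / (PIP − PEEP) = 515 / (20.8 − 5) = 515 / 15.8 = 32.595 mL/cmH2O.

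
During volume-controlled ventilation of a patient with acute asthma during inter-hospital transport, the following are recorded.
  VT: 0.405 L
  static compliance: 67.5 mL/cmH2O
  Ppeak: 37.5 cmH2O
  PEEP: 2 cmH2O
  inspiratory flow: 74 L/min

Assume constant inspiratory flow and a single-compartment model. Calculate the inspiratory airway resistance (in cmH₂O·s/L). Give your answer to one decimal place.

23.9

Flow: 74 L/min ÷ 60 = 1.2333 L/s.
Equation of motion (constant flow): PIP = Vt/C + R·V̇ + PEEP.
R·V̇ = PIP − Vt/C − PEEP = 37.5 − 405/67.5 − 2 = 37.5 − 6.0 − 2 = 29.5 cmH2O.
R = 29.5 / 1.2333 = 23.92 cmH2O·s/L.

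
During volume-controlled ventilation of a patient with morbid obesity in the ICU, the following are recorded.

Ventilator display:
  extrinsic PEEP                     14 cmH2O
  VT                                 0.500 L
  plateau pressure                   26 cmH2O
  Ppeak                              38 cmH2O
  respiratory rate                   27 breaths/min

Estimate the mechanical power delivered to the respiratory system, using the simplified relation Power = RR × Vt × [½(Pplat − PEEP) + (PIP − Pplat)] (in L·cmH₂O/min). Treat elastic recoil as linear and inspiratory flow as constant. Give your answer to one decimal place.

Per-breath work = Vt × [½(Pplat−PEEP) + (PIP−Pplat)] = 0.500 × [0.5×12.0 + 12.0] = 0.500 × 18.0 = 9.0 L·cmH2O.
Power = 27 × 9.0 = 243.0 L·cmH2O/min.

243.0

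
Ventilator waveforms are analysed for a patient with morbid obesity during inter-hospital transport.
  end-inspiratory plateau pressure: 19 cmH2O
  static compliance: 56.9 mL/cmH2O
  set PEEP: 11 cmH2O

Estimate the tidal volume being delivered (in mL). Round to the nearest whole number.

455

Vt = Cstat × (Pplat − PEEP) = 56.9 × (19 − 11) = 56.9 × 8.0 = 455.2 mL.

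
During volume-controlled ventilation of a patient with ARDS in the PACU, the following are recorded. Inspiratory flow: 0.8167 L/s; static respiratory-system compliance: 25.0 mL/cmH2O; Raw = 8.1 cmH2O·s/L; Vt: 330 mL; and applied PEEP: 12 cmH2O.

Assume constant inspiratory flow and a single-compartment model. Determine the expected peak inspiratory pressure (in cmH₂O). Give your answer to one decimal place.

Equation of motion (constant flow): PIP = Vt/C + R·V̇ + PEEP.
PIP = 330/25.0 + 8.1×0.8167 + 12 = 13.2 + 6.615 + 12 = 31.815 cmH2O.

31.8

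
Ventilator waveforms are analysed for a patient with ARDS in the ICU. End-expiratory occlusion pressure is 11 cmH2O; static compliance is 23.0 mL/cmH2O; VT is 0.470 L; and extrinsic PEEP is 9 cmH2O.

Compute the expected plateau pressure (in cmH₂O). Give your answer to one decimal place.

End-expiratory occlusion gives total PEEP = 11 cmH2O (intrinsic PEEP = 11 − 9 = 2). Use total PEEP for the elastic gradient.
Pplat = PEEPtotal + Vt / Cstat = 11 + 470 / 23.0 = 11 + 20.435 = 31.435 cmH2O.

31.4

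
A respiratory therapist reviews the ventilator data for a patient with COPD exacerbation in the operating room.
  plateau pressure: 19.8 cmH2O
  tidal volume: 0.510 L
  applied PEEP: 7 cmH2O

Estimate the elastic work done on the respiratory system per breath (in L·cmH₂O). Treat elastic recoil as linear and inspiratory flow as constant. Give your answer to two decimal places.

3.26

Elastic work ≈ ½ × (Pplat − PEEP) × Vt = 0.5 × (19.8 − 7) × 0.510 L = 0.5 × 12.8 × 0.510 = 3.264 L·cmH2O.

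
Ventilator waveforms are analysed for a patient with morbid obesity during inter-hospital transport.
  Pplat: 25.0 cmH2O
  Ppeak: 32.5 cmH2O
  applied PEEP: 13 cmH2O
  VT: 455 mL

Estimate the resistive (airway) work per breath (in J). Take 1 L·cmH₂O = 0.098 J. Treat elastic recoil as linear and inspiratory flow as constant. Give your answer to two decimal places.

With constant inspiratory flow the resistive pressure is constant at PIP − Pplat = 32.5 − 25.0 = 7.5 cmH2O, so resistive work = 7.5 × 0.455 = 3.413 L·cmH2O.
× 0.098 J/(L·cmH2O) → 0.3345 J.

0.33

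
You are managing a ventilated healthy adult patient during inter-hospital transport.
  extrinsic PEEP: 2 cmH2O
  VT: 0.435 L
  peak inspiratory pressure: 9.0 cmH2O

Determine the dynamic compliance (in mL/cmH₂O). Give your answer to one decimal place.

Dynamic compliance = Vt / (PIP − PEEP) = 435 / (9.0 − 2) = 435 / 7.0 = 62.143 mL/cmH2O.

62.1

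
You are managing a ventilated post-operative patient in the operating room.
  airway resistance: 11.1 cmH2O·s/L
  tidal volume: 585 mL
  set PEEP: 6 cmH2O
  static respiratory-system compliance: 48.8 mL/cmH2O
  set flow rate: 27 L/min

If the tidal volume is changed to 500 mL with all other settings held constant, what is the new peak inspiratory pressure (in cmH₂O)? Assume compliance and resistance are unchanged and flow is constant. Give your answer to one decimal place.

21.2

Flow: 27 L/min ÷ 60 = 0.45 L/s.
PIP = Vt/C + R·V̇ + PEEP (constant-flow equation of motion).
Only the elastic term changes: ΔPIP = ΔVt / C = (500 − 585) / 48.8 = -1.742 cmH2O.
Original PIP = 585/48.8 + 11.1×0.45 + 6 = 22.983 cmH2O; new PIP = 22.983 + (-1.742) = 21.241 cmH2O.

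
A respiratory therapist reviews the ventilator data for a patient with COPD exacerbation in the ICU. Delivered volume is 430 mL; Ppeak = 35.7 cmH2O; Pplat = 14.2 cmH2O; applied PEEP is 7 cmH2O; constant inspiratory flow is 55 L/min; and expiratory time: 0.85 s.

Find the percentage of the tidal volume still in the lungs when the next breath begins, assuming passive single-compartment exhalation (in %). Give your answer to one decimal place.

Flow: 55 L/min ÷ 60 = 0.9167 L/s.
R = (PIP − Pplat)/V̇ = (35.7 − 14.2) / 0.9167 = 21.5/0.9167 = 23.454 cmH2O·s/L.
C = Vt/(Pplat − PEEP) = 430.0 / (14.2 − 7) = 430.0/7.2 = 59.722 mL/cmH2O.
τ = R × C = 23.454 × 0.05972 L/cmH2O = 1.401 s.
Fraction remaining at end-expiration = e^(−Te/τ) = e^(−0.85/1.401) = 0.5451 → 54.51%.

54.5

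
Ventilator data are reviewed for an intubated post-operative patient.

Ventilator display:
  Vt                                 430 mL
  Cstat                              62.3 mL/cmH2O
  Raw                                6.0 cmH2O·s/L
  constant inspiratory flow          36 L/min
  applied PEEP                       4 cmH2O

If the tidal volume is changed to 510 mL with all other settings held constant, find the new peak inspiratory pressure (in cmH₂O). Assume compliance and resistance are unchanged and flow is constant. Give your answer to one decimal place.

Flow: 36 L/min ÷ 60 = 0.6 L/s.
PIP = Vt/C + R·V̇ + PEEP (constant-flow equation of motion).
Only the elastic term changes: ΔPIP = ΔVt / C = (510 − 430) / 62.3 = 1.284 cmH2O.
Original PIP = 430/62.3 + 6.0×0.6 + 4 = 14.502 cmH2O; new PIP = 14.502 + (1.284) = 15.786 cmH2O.

15.8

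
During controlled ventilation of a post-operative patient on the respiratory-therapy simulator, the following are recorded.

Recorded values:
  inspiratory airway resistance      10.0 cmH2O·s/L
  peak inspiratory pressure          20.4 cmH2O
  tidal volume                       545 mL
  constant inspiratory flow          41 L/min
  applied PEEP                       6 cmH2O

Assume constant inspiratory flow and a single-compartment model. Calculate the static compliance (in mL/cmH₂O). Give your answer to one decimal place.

Flow: 41 L/min ÷ 60 = 0.6833 L/s.
Equation of motion (constant flow): PIP = Vt/C + R·V̇ + PEEP.
Vt/C = PIP − R·V̇ − PEEP = 20.4 − 10.0×0.6833 − 6 = 20.4 − 6.833 − 6 = 7.567 cmH2O.
C = Vt / 7.567 = 545 / 7.567 = 72.023 mL/cmH2O.

72.0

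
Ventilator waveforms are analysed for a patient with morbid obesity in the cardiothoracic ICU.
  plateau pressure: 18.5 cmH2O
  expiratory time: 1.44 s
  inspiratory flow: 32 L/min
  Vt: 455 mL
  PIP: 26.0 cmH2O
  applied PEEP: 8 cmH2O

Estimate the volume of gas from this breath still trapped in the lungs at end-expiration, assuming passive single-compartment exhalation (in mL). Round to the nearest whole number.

43

Flow: 32 L/min ÷ 60 = 0.5333 L/s.
R = (PIP − Pplat)/V̇ = (26.0 − 18.5) / 0.5333 = 7.5/0.5333 = 14.063 cmH2O·s/L.
C = Vt/(Pplat − PEEP) = 455.0 / (18.5 − 8) = 455.0/10.5 = 43.333 mL/cmH2O.
τ = R × C = 14.063 × 0.04333 L/cmH2O = 0.6093 s.
Fraction remaining = e^(−Te/τ) = e^(−1.44/0.6093) = 0.0941.
Trapped volume = 455.0 × 0.0941 = 42.816 mL.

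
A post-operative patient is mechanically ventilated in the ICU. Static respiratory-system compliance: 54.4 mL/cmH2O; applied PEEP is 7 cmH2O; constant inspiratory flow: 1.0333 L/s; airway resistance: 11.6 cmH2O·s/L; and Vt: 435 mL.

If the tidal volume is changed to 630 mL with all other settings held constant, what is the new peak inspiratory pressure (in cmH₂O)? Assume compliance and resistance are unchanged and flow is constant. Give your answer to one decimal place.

PIP = Vt/C + R·V̇ + PEEP (constant-flow equation of motion).
Only the elastic term changes: ΔPIP = ΔVt / C = (630 − 435) / 54.4 = 3.585 cmH2O.
Original PIP = 435/54.4 + 11.6×1.0333 + 7 = 26.983 cmH2O; new PIP = 26.983 + (3.585) = 30.568 cmH2O.

30.6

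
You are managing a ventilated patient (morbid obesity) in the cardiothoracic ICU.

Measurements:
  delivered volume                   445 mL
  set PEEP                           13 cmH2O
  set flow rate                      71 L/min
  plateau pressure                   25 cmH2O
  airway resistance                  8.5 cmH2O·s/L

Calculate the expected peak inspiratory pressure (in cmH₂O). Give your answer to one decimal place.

35.1

Flow: 71 L/min ÷ 60 = 1.1833 L/s.
PIP = Pplat + Raw × flow = 25 + 8.5 × 1.1833 = 25 + 10.058 = 35.058 cmH2O.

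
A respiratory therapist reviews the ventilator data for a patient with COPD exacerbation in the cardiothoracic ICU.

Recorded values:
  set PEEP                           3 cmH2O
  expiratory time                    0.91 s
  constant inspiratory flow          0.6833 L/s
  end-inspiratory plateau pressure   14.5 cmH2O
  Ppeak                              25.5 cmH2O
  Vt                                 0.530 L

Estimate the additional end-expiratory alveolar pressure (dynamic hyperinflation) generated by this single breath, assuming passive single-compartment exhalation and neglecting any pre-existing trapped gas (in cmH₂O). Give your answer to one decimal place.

R = (PIP − Pplat)/V̇ = (25.5 − 14.5) / 0.6833 = 11.0/0.6833 = 16.098 cmH2O·s/L.
C = Vt/(Pplat − PEEP) = 530.0 / (14.5 − 3) = 530.0/11.5 = 46.087 mL/cmH2O.
τ = R × C = 16.098 × 0.04609 L/cmH2O = 0.742 s.
Fraction remaining = e^(−Te/τ) = e^(−0.91/0.742) = 0.2933; trapped volume = 530.0 × 0.2933 = 155.45 mL.
Additional alveolar pressure from trapping ≈ V_trapped / C = 155.45 / 46.087 = 3.373 cmH2O.

3.4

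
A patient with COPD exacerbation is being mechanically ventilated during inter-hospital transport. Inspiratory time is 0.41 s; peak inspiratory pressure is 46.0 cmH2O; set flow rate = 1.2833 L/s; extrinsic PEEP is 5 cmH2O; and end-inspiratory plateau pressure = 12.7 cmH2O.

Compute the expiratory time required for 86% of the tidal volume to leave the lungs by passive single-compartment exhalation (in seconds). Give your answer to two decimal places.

3.49

Vt = flow × Ti = 1.2833 L/s × 0.41 s × 1000 mL/L = 526.15 mL.
R = (PIP − Pplat)/V̇ = (46.0 − 12.7) / 1.2833 = 33.3/1.2833 = 25.949 cmH2O·s/L.
C = Vt/(Pplat − PEEP) = 526.15 / (12.7 − 5) = 526.15/7.7 = 68.331 mL/cmH2O.
τ = R × C = 25.949 × 0.06833 L/cmH2O = 1.773 s.
t = −τ·ln(1 − 0.86) = −1.773·ln(0.14) = 3.486 s.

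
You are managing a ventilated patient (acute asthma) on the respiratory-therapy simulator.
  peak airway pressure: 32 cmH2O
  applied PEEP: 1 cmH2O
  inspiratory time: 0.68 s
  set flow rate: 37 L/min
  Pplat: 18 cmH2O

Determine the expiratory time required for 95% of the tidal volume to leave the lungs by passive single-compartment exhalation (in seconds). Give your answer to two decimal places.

Flow: 37 L/min ÷ 60 = 0.6167 L/s.
Vt = flow × Ti = 0.6167 L/s × 0.68 s × 1000 mL/L = 419.36 mL.
R = (PIP − Pplat)/V̇ = (32 − 18) / 0.6167 = 14.0/0.6167 = 22.701 cmH2O·s/L.
C = Vt/(Pplat − PEEP) = 419.36 / (18 − 1) = 419.36/17.0 = 24.668 mL/cmH2O.
τ = R × C = 22.701 × 0.02467 L/cmH2O = 0.56 s.
t = −τ·ln(1 − 0.95) = −0.56·ln(0.05) = 1.678 s.

1.68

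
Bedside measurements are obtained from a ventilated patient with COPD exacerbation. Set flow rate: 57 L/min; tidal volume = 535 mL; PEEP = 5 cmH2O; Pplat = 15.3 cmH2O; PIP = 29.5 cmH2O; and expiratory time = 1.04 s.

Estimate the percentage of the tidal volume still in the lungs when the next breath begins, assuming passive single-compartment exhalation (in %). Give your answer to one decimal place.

Flow: 57 L/min ÷ 60 = 0.95 L/s.
R = (PIP − Pplat)/V̇ = (29.5 − 15.3) / 0.95 = 14.2/0.95 = 14.947 cmH2O·s/L.
C = Vt/(Pplat − PEEP) = 535.0 / (15.3 − 5) = 535.0/10.3 = 51.942 mL/cmH2O.
τ = R × C = 14.947 × 0.05194 L/cmH2O = 0.7763 s.
Fraction remaining at end-expiration = e^(−Te/τ) = e^(−1.04/0.7763) = 0.2619 → 26.19%.

26.2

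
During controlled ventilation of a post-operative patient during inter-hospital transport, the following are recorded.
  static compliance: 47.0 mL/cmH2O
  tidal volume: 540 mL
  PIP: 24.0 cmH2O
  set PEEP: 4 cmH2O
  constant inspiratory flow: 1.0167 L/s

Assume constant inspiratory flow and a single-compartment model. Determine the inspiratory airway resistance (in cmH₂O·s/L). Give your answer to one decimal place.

8.4

Equation of motion (constant flow): PIP = Vt/C + R·V̇ + PEEP.
R·V̇ = PIP − Vt/C − PEEP = 24.0 − 540/47.0 − 4 = 24.0 − 11.489 − 4 = 8.511 cmH2O.
R = 8.511 / 1.0167 = 8.371 cmH2O·s/L.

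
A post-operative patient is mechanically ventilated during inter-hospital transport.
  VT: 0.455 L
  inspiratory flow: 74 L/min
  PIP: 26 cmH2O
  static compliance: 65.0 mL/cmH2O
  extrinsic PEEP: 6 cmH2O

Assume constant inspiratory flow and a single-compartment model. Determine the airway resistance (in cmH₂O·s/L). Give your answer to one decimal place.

Flow: 74 L/min ÷ 60 = 1.2333 L/s.
Equation of motion (constant flow): PIP = Vt/C + R·V̇ + PEEP.
R·V̇ = PIP − Vt/C − PEEP = 26 − 455/65.0 − 6 = 26 − 7.0 − 6 = 13.0 cmH2O.
R = 13.0 / 1.2333 = 10.541 cmH2O·s/L.

10.5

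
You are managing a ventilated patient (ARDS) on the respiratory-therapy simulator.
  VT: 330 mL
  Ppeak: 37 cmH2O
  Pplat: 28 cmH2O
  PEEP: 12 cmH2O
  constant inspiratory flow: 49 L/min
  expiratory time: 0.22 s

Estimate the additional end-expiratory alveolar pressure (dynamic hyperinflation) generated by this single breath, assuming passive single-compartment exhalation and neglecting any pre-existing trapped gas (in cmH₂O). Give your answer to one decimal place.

6.1

Flow: 49 L/min ÷ 60 = 0.8167 L/s.
R = (PIP − Pplat)/V̇ = (37 − 28) / 0.8167 = 9.0/0.8167 = 11.02 cmH2O·s/L.
C = Vt/(Pplat − PEEP) = 330.0 / (28 − 12) = 330.0/16.0 = 20.625 mL/cmH2O.
τ = R × C = 11.02 × 0.02063 L/cmH2O = 0.2273 s.
Fraction remaining = e^(−Te/τ) = e^(−0.22/0.2273) = 0.3799; trapped volume = 330.0 × 0.3799 = 125.37 mL.
Additional alveolar pressure from trapping ≈ V_trapped / C = 125.37 / 20.625 = 6.079 cmH2O.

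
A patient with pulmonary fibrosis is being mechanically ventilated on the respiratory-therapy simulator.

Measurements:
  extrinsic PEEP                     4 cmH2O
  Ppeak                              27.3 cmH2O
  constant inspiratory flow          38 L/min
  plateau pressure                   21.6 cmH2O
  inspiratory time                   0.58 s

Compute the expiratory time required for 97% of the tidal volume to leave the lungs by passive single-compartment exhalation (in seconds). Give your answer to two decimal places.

Flow: 38 L/min ÷ 60 = 0.6333 L/s.
Vt = flow × Ti = 0.6333 L/s × 0.58 s × 1000 mL/L = 367.31 mL.
R = (PIP − Pplat)/V̇ = (27.3 − 21.6) / 0.6333 = 5.7/0.6333 = 9.0 cmH2O·s/L.
C = Vt/(Pplat − PEEP) = 367.31 / (21.6 − 4) = 367.31/17.6 = 20.87 mL/cmH2O.
τ = R × C = 9.0 × 0.02087 L/cmH2O = 0.1878 s.
t = −τ·ln(1 − 0.97) = −0.1878·ln(0.03) = 0.6585 s.

0.66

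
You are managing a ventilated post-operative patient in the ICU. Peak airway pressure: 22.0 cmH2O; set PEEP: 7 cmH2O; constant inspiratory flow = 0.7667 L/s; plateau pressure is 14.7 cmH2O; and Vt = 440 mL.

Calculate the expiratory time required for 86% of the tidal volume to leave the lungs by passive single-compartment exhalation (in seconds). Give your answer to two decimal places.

1.07

R = (PIP − Pplat)/V̇ = (22.0 − 14.7) / 0.7667 = 7.3/0.7667 = 9.521 cmH2O·s/L.
C = Vt/(Pplat − PEEP) = 440.0 / (14.7 − 7) = 440.0/7.7 = 57.143 mL/cmH2O.
τ = R × C = 9.521 × 0.05714 L/cmH2O = 0.544 s.
t = −τ·ln(1 − 0.86) = −0.544·ln(0.14) = 1.07 s.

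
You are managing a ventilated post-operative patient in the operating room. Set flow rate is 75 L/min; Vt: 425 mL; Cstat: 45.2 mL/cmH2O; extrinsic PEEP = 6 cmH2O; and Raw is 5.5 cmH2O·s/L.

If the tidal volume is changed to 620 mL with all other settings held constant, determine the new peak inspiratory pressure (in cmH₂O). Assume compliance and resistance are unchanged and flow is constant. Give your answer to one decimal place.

26.6

Flow: 75 L/min ÷ 60 = 1.25 L/s.
PIP = Vt/C + R·V̇ + PEEP (constant-flow equation of motion).
Only the elastic term changes: ΔPIP = ΔVt / C = (620 − 425) / 45.2 = 4.314 cmH2O.
Original PIP = 425/45.2 + 5.5×1.25 + 6 = 22.278 cmH2O; new PIP = 22.278 + (4.314) = 26.592 cmH2O.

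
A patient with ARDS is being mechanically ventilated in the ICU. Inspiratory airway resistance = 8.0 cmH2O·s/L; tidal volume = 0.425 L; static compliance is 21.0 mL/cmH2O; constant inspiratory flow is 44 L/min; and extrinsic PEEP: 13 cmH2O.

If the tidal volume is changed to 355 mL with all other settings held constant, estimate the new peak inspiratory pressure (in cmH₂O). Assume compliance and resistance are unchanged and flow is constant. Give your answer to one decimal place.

35.8

Flow: 44 L/min ÷ 60 = 0.7333 L/s.
PIP = Vt/C + R·V̇ + PEEP (constant-flow equation of motion).
Only the elastic term changes: ΔPIP = ΔVt / C = (355 − 425) / 21.0 = -3.333 cmH2O.
Original PIP = 425/21.0 + 8.0×0.7333 + 13 = 39.104 cmH2O; new PIP = 39.104 + (-3.333) = 35.771 cmH2O.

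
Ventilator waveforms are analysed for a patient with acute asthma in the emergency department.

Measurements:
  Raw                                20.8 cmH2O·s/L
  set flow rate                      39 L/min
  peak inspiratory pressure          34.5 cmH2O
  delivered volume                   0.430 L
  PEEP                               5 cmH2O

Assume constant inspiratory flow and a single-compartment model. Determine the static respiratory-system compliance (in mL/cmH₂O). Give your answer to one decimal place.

Flow: 39 L/min ÷ 60 = 0.65 L/s.
Equation of motion (constant flow): PIP = Vt/C + R·V̇ + PEEP.
Vt/C = PIP − R·V̇ − PEEP = 34.5 − 20.8×0.65 − 5 = 34.5 − 13.52 − 5 = 15.98 cmH2O.
C = Vt / 15.98 = 430 / 15.98 = 26.909 mL/cmH2O.

26.9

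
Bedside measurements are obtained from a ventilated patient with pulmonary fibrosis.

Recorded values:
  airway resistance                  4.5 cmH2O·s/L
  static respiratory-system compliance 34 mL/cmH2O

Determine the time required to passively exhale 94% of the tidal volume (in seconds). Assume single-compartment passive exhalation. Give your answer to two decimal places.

τ = R × C = 4.5 × 34 mL/cmH2O = 4.5 × 0.034 L/cmH2O = 0.153 s.
Exhaled fraction f = 1 − e^(−t/τ) → t = −τ·ln(1 − f) = −0.153·ln(0.06) = 0.4305 s.

0.43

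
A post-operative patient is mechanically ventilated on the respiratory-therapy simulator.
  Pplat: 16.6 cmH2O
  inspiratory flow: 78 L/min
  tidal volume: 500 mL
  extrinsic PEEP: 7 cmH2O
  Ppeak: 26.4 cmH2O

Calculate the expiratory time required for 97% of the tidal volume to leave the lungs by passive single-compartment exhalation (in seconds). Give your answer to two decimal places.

1.38

Flow: 78 L/min ÷ 60 = 1.3 L/s.
R = (PIP − Pplat)/V̇ = (26.4 − 16.6) / 1.3 = 9.8/1.3 = 7.538 cmH2O·s/L.
C = Vt/(Pplat − PEEP) = 500.0 / (16.6 − 7) = 500.0/9.6 = 52.083 mL/cmH2O.
τ = R × C = 7.538 × 0.05208 L/cmH2O = 0.3926 s.
t = −τ·ln(1 − 0.97) = −0.3926·ln(0.03) = 1.377 s.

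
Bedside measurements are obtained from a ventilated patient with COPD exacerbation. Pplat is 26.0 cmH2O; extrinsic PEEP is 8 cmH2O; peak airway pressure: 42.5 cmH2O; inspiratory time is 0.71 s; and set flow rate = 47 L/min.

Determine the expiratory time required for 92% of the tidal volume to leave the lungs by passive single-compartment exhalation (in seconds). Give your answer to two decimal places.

1.64

Flow: 47 L/min ÷ 60 = 0.7833 L/s.
Vt = flow × Ti = 0.7833 L/s × 0.71 s × 1000 mL/L = 556.14 mL.
R = (PIP − Pplat)/V̇ = (42.5 − 26.0) / 0.7833 = 16.5/0.7833 = 21.065 cmH2O·s/L.
C = Vt/(Pplat − PEEP) = 556.14 / (26.0 − 8) = 556.14/18.0 = 30.897 mL/cmH2O.
τ = R × C = 21.065 × 0.0309 L/cmH2O = 0.6509 s.
t = −τ·ln(1 − 0.92) = −0.6509·ln(0.08) = 1.644 s.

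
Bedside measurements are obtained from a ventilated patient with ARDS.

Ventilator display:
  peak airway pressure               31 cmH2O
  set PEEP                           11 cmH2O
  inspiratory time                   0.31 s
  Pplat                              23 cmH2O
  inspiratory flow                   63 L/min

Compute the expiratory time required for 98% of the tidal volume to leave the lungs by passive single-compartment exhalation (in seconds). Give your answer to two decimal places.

Flow: 63 L/min ÷ 60 = 1.05 L/s.
Vt = flow × Ti = 1.05 L/s × 0.31 s × 1000 mL/L = 325.5 mL.
R = (PIP − Pplat)/V̇ = (31 − 23) / 1.05 = 8.0/1.05 = 7.619 cmH2O·s/L.
C = Vt/(Pplat − PEEP) = 325.5 / (23 − 11) = 325.5/12.0 = 27.125 mL/cmH2O.
τ = R × C = 7.619 × 0.02713 L/cmH2O = 0.2067 s.
t = −τ·ln(1 − 0.98) = −0.2067·ln(0.02) = 0.8086 s.

0.81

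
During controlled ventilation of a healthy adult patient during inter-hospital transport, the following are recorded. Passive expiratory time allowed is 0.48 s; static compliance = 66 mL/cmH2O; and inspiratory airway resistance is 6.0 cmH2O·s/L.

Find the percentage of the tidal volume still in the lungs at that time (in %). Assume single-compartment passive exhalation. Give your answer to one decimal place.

29.8

τ = R × C = 6.0 × 66 mL/cmH2O = 6.0 × 0.066 L/cmH2O = 0.396 s.
Passive exhalation: V(t)/V₀ = e^(−t/τ) = e^(−0.48/0.396) = 0.2976.
Fraction remaining = 0.2976 → 29.76%.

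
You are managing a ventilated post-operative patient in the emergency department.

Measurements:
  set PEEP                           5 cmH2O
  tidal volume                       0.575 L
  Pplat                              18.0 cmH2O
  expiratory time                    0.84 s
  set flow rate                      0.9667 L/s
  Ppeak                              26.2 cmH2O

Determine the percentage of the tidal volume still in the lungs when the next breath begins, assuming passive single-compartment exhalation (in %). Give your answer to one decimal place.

10.7

R = (PIP − Pplat)/V̇ = (26.2 − 18.0) / 0.9667 = 8.2/0.9667 = 8.482 cmH2O·s/L.
C = Vt/(Pplat − PEEP) = 575.0 / (18.0 − 5) = 575.0/13.0 = 44.231 mL/cmH2O.
τ = R × C = 8.482 × 0.04423 L/cmH2O = 0.3752 s.
Fraction remaining at end-expiration = e^(−Te/τ) = e^(−0.84/0.3752) = 0.1066 → 10.66%.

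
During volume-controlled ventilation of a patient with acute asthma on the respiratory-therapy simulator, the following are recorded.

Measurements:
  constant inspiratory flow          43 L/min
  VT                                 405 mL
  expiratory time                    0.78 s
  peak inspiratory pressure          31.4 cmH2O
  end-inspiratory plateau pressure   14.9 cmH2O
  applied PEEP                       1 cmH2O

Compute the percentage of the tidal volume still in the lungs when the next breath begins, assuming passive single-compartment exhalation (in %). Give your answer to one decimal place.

31.3

Flow: 43 L/min ÷ 60 = 0.7167 L/s.
R = (PIP − Pplat)/V̇ = (31.4 − 14.9) / 0.7167 = 16.5/0.7167 = 23.022 cmH2O·s/L.
C = Vt/(Pplat − PEEP) = 405.0 / (14.9 − 1) = 405.0/13.9 = 29.137 mL/cmH2O.
τ = R × C = 23.022 × 0.02914 L/cmH2O = 0.6709 s.
Fraction remaining at end-expiration = e^(−Te/τ) = e^(−0.78/0.6709) = 0.3127 → 31.27%.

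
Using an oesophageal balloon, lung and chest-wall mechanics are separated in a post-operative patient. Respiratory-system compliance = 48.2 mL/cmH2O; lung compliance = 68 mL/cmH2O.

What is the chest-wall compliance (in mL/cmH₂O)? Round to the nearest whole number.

166

1/Ccw = 1/Crs − 1/CL.
1/Ccw = 1/48.2 − 1/68 = 0.006041.
Ccw = 165.54 mL/cmH2O.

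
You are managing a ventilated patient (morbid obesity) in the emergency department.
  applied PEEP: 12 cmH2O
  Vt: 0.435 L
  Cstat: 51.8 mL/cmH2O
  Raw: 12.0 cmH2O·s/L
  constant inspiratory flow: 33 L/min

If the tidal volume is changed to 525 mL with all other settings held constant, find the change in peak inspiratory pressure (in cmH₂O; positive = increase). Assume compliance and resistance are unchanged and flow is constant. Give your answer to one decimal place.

1.7

PIP = Vt/C + R·V̇ + PEEP (constant-flow equation of motion).
Only the elastic term changes: ΔPIP = ΔVt / C = (525 − 435) / 51.8 = 1.737 cmH2O.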